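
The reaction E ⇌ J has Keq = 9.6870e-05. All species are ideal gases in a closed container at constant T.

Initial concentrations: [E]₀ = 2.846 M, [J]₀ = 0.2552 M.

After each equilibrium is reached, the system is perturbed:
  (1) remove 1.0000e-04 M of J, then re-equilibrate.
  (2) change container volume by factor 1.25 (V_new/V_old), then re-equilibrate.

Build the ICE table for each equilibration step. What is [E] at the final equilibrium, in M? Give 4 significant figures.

Q₀ = 0.08967 vs Keq = 9.6870e-05 ⇒ Q>K, reverse
Step 1:
                  E         J
  Initial     2.846    0.2552
  Change     0.2549   -0.2549
  Equil       3.101 3.0038e-04
  solve Keq expr → x = -0.2549; check Q = 9.6870e-05
Then remove 1.0000e-04 M of J.
Step 2:
                  E         J
  Initial     3.101 2.0038e-04
  Change  -9.9990e-05 9.9990e-05
  Equil       3.101 3.0037e-04
  solve Keq expr → x = 9.9990e-05; check Q = 9.6870e-05
Then change container volume by factor 1.25 (V_new/V_old).
Step 3:
                  E         J
  Initial     2.481 2.4030e-04
  Change          0         0
  Equil       2.481 2.4030e-04
  solve Keq expr → x = 0; check Q = 9.6870e-05

[E]_eq = 2.481 M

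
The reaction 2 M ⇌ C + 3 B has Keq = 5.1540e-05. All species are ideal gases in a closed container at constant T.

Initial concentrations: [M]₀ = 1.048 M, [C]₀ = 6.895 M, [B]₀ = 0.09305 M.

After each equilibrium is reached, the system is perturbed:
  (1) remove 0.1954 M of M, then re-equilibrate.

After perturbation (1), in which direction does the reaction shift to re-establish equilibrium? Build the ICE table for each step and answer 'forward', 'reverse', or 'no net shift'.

Direction: reverse

Q₀ = 0.005058 vs Keq = 5.1540e-05 ⇒ Q>K, reverse
Step 1:
                    M           C           B
  init          1.048       6.895     0.09305
  Δ           0.04816    -0.02408    -0.07224
  eq            1.096       6.871     0.02081
  solve Keq expr → x = -0.02408; check Q = 5.1540e-05
Then remove 0.1954 M of M.
Step 2:
                    M           C           B
  init         0.9008       6.871     0.02081
  Δ          0.001686 -8.4321e-04    -0.00253
  eq           0.9024        6.87     0.01828
  solve Keq expr → x = -8.4321e-04; check Q = 5.1540e-05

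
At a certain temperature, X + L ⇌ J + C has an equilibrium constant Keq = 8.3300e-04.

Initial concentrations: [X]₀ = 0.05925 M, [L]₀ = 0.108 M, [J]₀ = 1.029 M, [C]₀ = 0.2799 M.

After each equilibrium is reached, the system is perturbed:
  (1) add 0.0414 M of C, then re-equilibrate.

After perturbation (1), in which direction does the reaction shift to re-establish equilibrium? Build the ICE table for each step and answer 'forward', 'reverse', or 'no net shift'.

Q₀ = 45.01 vs Keq = 8.3300e-04 ⇒ Q>K, reverse
Step 1:
                  X         L         J         C
  I         0.05925     0.108     1.029    0.2799
  C          0.2798    0.2798   -0.2798   -0.2798
  E           0.339    0.3878    0.7492 1.4614e-04
  solve Keq expr → x = -0.2798; check Q = 8.3300e-04
Then add 0.0414 M of C.
Step 2:
                  X         L         J         C
  I           0.339    0.3878    0.7492   0.04155
  C         0.04135   0.04135  -0.04135  -0.04135
  E          0.3804    0.4291    0.7079 1.9206e-04
  solve Keq expr → x = -0.04135; check Q = 8.3300e-04

Direction: reverse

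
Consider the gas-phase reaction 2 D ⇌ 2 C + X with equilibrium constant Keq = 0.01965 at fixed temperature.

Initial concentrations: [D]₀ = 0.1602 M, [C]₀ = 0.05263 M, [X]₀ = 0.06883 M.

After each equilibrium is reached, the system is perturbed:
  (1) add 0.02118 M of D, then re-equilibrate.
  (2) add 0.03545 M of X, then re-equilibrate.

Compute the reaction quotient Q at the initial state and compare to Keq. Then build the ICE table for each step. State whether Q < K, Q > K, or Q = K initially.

Q₀ = 0.007429; Q < K (proceeds forward)

Q₀ = 0.007429 vs Keq = 0.01965 ⇒ Q<K, forward
Step 1:
                   D          C          X
  init        0.1602    0.05263    0.06883
  Δ         -0.01847    0.01847   0.009237
  eq          0.1417     0.0711    0.07807
  solve Keq expr → x = 0.009237; check Q = 0.01965
Then add 0.02118 M of D.
Step 2:
                   D          C          X
  init        0.1629     0.0711    0.07807
  Δ        -0.006084   0.006084   0.003042
  eq          0.1568    0.07719    0.08111
  solve Keq expr → x = 0.003042; check Q = 0.01965
Then add 0.03545 M of X.
Step 3:
                   D          C          X
  init        0.1568    0.07719     0.1166
  Δ         0.008205  -0.008205  -0.004103
  eq           0.165    0.06898     0.1125
  solve Keq expr → x = -0.004103; check Q = 0.01965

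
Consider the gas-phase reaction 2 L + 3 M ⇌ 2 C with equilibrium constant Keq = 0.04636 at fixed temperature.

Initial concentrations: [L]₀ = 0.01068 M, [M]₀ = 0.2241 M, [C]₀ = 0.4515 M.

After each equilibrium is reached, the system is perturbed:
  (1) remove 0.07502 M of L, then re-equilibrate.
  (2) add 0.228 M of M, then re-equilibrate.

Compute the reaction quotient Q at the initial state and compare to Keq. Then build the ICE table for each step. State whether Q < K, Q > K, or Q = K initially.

Q₀ = 1.5880e+05 vs Keq = 0.04636 ⇒ Q>K, reverse
Step 1:
                  L         M         C
  init      0.01068    0.2241    0.4515
  Δ           0.389    0.5835    -0.389
  eq         0.3997    0.8076   0.06247
  solve Keq expr → x = -0.1945; check Q = 0.04636
Then remove 0.07502 M of L.
Step 2:
                  L         M         C
  init       0.3247    0.8076   0.06247
  Δ        0.009004   0.01351 -0.009004
  eq         0.3337    0.8212   0.05346
  solve Keq expr → x = -0.004502; check Q = 0.04636
Then add 0.228 M of M.
Step 3:
                  L         M         C
  init       0.3337     1.049   0.05346
  Δ        -0.01712  -0.02567   0.01712
  eq         0.3166     1.023   0.07058
  solve Keq expr → x = 0.008558; check Q = 0.04636

Q₀ = 1.5880e+05; Q > K (proceeds reverse)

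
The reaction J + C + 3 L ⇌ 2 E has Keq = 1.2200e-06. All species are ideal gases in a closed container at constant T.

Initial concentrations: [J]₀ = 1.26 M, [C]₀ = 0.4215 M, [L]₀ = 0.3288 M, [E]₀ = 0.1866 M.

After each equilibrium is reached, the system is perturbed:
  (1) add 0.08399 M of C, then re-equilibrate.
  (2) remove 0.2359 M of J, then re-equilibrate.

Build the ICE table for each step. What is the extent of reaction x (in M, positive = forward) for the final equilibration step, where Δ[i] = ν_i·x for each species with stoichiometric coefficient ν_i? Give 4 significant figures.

Q₀ = 1.844 vs Keq = 1.2200e-06 ⇒ Q>K, reverse
Step 1:
                    J           C           L           E
  I              1.26      0.4215      0.3288      0.1866
  C           0.09308     0.09308      0.2792     -0.1862
  E             1.353      0.5146       0.608  4.3699e-04
  solve Keq expr → x = -0.09308; check Q = 1.2200e-06
Then add 0.08399 M of C.
Step 2:
                    J           C           L           E
  I             1.353      0.5986       0.608  4.3699e-04
  C       -1.7123e-05 -1.7123e-05 -5.1369e-05  3.4246e-05
  E             1.353      0.5986       0.608  4.7124e-04
  solve Keq expr → x = 1.7123e-05; check Q = 1.2200e-06
Then remove 0.2359 M of J.
Step 3:
                    J           C           L           E
  I             1.117      0.5986       0.608  4.7124e-04
  C        2.1482e-05  2.1482e-05  6.4447e-05 -4.2965e-05
  E             1.117      0.5986      0.6081  4.2827e-04
  solve Keq expr → x = -2.1482e-05; check Q = 1.2200e-06

x = -2.1482e-05 M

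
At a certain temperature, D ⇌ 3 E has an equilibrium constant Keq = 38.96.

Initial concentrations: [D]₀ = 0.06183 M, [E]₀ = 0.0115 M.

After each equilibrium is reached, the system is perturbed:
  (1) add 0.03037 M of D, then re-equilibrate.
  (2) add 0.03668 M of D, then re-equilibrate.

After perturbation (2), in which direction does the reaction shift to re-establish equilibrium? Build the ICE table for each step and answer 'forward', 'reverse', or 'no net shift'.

Direction: forward

Q₀ = 2.4598e-05 vs Keq = 38.96 ⇒ Q<K, forward
Step 1:
                  D         E
  init      0.06183    0.0115
  Δ        -0.06164    0.1849
  eq      1.9447e-04    0.1964
  solve Keq expr → x = 0.06164; check Q = 38.96
Then add 0.03037 M of D.
Step 2:
                  D         E
  init      0.03056    0.1964
  Δ        -0.02996   0.08989
  eq      6.0230e-04    0.2863
  solve Keq expr → x = 0.02996; check Q = 38.96
Then add 0.03668 M of D.
Step 3:
                  D         E
  init      0.03728    0.2863
  Δ        -0.03572    0.1072
  eq       0.001563    0.3935
  solve Keq expr → x = 0.03572; check Q = 38.96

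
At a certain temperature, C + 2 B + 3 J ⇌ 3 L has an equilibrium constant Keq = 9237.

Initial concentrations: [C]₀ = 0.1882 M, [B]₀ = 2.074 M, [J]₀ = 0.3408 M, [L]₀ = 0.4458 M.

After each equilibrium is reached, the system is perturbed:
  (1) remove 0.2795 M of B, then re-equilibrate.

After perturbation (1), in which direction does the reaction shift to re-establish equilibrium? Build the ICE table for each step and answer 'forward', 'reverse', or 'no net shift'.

Q₀ = 2.765 vs Keq = 9237 ⇒ Q<K, forward
Step 1:
                    C           B           J           L
  I            0.1882       2.074      0.3408      0.4458
  C          -0.09659     -0.1932     -0.2898      0.2898
  E           0.09161       1.881     0.05104      0.7356
  solve Keq expr → x = 0.09659; check Q = 9237
Then remove 0.2795 M of B.
Step 2:
                    C           B           J           L
  I           0.09161       1.601     0.05104      0.7356
  C           0.00166     0.00332     0.00498    -0.00498
  E           0.09327       1.605     0.05602      0.7306
  solve Keq expr → x = -0.00166; check Q = 9237

Direction: reverse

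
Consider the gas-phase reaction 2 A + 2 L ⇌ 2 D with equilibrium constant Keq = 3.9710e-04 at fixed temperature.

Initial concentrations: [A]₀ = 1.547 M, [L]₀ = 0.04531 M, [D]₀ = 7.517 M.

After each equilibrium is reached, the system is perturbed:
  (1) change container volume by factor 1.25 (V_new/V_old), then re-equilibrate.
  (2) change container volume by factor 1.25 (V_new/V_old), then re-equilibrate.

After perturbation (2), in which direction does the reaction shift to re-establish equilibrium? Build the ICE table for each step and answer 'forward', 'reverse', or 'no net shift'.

Q₀ = 1.1501e+04 vs Keq = 3.9710e-04 ⇒ Q>K, reverse
Step 1:
                   A          L          D
  I            1.547    0.04531      7.517
  C            6.475      6.475     -6.475
  E            8.022       6.52      1.042
  solve Keq expr → x = -3.237; check Q = 3.9710e-04
Then change container volume by factor 1.25 (V_new/V_old).
Step 2:
                   A          L          D
  I            6.417      5.216     0.8338
  C           0.1351     0.1351    -0.1351
  E            6.552      5.351     0.6987
  solve Keq expr → x = -0.06754; check Q = 3.9710e-04
Then change container volume by factor 1.25 (V_new/V_old).
Step 3:
                   A          L          D
  I            5.242      4.281      0.559
  C          0.09382    0.09382   -0.09382
  E            5.336      4.375     0.4652
  solve Keq expr → x = -0.04691; check Q = 3.9710e-04

Direction: reverse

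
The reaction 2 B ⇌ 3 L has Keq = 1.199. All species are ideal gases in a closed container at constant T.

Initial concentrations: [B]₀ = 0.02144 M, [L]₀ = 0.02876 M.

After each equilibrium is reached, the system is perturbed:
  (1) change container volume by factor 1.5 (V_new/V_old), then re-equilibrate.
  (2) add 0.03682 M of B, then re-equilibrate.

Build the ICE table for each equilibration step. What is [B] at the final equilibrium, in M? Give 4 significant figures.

[B]_eq = 0.01702 M

Q₀ = 0.05175 vs Keq = 1.199 ⇒ Q<K, forward
Step 1:
                  B         L
  Initial   0.02144   0.02876
  Change   -0.01214   0.01821
  Equil    0.009298   0.04697
  solve Keq expr → x = 0.006071; check Q = 1.199
Then change container volume by factor 1.5 (V_new/V_old).
Step 2:
                  B         L
  Initial  0.006198   0.03132
  Change  -8.3193e-04  0.001248
  Equil    0.005366   0.03256
  solve Keq expr → x = 4.1596e-04; check Q = 1.199
Then add 0.03682 M of B.
Step 3:
                  B         L
  Initial   0.04219   0.03256
  Change   -0.02516   0.03774
  Equil     0.01702   0.07031
  solve Keq expr → x = 0.01258; check Q = 1.199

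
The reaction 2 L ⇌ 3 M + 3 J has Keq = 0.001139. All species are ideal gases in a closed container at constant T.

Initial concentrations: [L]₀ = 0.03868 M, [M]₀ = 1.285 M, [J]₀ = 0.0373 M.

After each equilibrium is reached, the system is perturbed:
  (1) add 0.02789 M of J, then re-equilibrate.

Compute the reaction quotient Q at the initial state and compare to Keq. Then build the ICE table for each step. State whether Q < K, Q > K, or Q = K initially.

Q₀ = 0.0736; Q > K (proceeds reverse)

Q₀ = 0.0736 vs Keq = 0.001139 ⇒ Q>K, reverse
Step 1:
                  L         M         J
  init      0.03868     1.285    0.0373
  Δ         0.01682  -0.02524  -0.02524
  eq         0.0555      1.26   0.01206
  solve Keq expr → x = -0.008412; check Q = 0.001139
Then add 0.02789 M of J.
Step 2:
                  L         M         J
  init       0.0555      1.26   0.03995
  Δ         0.01684  -0.02526  -0.02526
  eq        0.07235     1.234   0.01469
  solve Keq expr → x = -0.008421; check Q = 0.001139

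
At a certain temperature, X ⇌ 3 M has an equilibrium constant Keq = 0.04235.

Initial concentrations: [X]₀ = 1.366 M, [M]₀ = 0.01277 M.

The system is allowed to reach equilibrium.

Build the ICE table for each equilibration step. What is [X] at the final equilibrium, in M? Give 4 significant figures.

Q₀ = 1.5245e-06 vs Keq = 0.04235 ⇒ Q<K, forward
Step 1:
                    X           M
  I             1.366     0.01277
  C           -0.1207      0.3622
  E             1.245       0.375
  solve Keq expr → x = 0.1207; check Q = 0.04235

[X]_eq = 1.245 M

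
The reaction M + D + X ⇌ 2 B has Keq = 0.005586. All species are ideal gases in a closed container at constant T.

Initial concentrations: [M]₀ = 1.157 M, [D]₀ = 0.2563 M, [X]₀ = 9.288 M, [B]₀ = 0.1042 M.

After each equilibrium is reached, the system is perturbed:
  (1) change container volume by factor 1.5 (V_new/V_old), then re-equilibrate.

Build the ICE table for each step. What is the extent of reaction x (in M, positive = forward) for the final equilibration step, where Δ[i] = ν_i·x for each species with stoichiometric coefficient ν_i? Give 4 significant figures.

Q₀ = 0.003942 vs Keq = 0.005586 ⇒ Q<K, forward
Step 1:
                  M         D         X         B
  init        1.157    0.2563     9.288    0.1042
  Δ       -0.008612 -0.008612 -0.008612   0.01722
  eq          1.148    0.2477     9.279    0.1214
  solve Keq expr → x = 0.008612; check Q = 0.005586
Then change container volume by factor 1.5 (V_new/V_old).
Step 2:
                  M         D         X         B
  init       0.7656    0.1651     6.186   0.08095
  Δ        0.006609  0.006609  0.006609  -0.01322
  eq         0.7722    0.1717     6.193   0.06773
  solve Keq expr → x = -0.006609; check Q = 0.005586

x = -0.006609 M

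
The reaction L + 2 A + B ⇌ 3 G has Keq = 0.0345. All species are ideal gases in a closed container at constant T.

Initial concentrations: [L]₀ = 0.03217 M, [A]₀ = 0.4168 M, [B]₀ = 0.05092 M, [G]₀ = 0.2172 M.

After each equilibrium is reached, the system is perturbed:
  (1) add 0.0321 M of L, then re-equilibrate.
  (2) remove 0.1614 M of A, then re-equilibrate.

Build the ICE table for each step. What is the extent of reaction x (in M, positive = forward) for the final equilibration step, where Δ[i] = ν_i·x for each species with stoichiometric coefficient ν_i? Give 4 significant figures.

Q₀ = 36.01 vs Keq = 0.0345 ⇒ Q>K, reverse
Step 1:
                   L          A          B          G
  Initial    0.03217     0.4168    0.05092     0.2172
  Change     0.05724     0.1145    0.05724    -0.1717
  Equil      0.08941     0.5313     0.1082    0.04549
  solve Keq expr → x = -0.05724; check Q = 0.0345
Then add 0.0321 M of L.
Step 2:
                   L          A          B          G
  Initial     0.1215     0.5313     0.1082    0.04549
  Change   -0.001432  -0.002865  -0.001432   0.004297
  Equil       0.1201     0.5284     0.1067    0.04979
  solve Keq expr → x = 0.001432; check Q = 0.0345
Then remove 0.1614 M of A.
Step 3:
                   L          A          B          G
  Initial     0.1201      0.367     0.1067    0.04979
  Change    0.003184   0.006368   0.003184  -0.009552
  Equil       0.1233     0.3734     0.1099    0.04024
  solve Keq expr → x = -0.003184; check Q = 0.0345

x = -0.003184 M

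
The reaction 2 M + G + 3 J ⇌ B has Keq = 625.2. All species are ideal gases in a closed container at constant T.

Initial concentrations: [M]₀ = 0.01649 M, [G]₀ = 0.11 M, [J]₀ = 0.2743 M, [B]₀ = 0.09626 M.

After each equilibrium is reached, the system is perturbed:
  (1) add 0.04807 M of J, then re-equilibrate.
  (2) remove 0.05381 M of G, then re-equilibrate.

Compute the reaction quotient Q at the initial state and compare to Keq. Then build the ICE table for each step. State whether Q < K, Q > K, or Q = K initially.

Q₀ = 1.5593e+05; Q > K (proceeds reverse)

Q₀ = 1.5593e+05 vs Keq = 625.2 ⇒ Q>K, reverse
Step 1:
                    M           G           J           B
  init        0.01649        0.11      0.2743     0.09626
  Δ           0.08113     0.04056      0.1217    -0.04056
  eq          0.09762      0.1506       0.396      0.0557
  solve Keq expr → x = -0.04056; check Q = 625.2
Then add 0.04807 M of J.
Step 2:
                    M           G           J           B
  init        0.09762      0.1506      0.4441      0.0557
  Δ          -0.00787   -0.003935    -0.01181    0.003935
  eq          0.08975      0.1466      0.4323     0.05963
  solve Keq expr → x = 0.003935; check Q = 625.2
Then remove 0.05381 M of G.
Step 3:
                    M           G           J           B
  init        0.08975     0.09282      0.4323     0.05963
  Δ           0.01008     0.00504     0.01512    -0.00504
  eq          0.09983     0.09786      0.4474     0.05459
  solve Keq expr → x = -0.00504; check Q = 625.2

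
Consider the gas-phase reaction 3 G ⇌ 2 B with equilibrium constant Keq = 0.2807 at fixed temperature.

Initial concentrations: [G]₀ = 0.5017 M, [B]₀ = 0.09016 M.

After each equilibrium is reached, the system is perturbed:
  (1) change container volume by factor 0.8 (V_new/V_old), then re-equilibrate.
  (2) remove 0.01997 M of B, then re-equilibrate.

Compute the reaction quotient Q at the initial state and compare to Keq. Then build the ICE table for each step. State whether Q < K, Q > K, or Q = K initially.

Q₀ = 0.06437 vs Keq = 0.2807 ⇒ Q<K, forward
Step 1:
                    G           B
  I            0.5017     0.09016
  C          -0.08135     0.05423
  E            0.4204      0.1444
  solve Keq expr → x = 0.02712; check Q = 0.2807
Then change container volume by factor 0.8 (V_new/V_old).
Step 2:
                    G           B
  I            0.5254      0.1805
  C          -0.01721     0.01147
  E            0.5082       0.192
  solve Keq expr → x = 0.005736; check Q = 0.2807
Then remove 0.01997 M of B.
Step 3:
                    G           B
  I            0.5082       0.172
  C          -0.01625     0.01084
  E             0.492      0.1828
  solve Keq expr → x = 0.005418; check Q = 0.2807

Q₀ = 0.06437; Q < K (proceeds forward)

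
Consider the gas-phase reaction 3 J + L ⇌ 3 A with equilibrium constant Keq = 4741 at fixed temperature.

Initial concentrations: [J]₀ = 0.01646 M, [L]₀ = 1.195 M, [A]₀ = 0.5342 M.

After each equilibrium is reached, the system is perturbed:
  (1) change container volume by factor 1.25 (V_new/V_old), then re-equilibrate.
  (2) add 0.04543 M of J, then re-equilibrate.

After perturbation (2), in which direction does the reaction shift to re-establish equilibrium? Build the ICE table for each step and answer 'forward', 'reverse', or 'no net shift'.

Q₀ = 2.8606e+04 vs Keq = 4741 ⇒ Q>K, reverse
Step 1:
                    J           L           A
  Initial     0.01646       1.195      0.5342
  Change      0.01276    0.004252    -0.01276
  Equil       0.02922       1.199      0.5214
  solve Keq expr → x = -0.004252; check Q = 4741
Then change container volume by factor 1.25 (V_new/V_old).
Step 2:
                    J           L           A
  Initial     0.02337      0.9594      0.4172
  Change     0.001697  5.6580e-04   -0.001697
  Equil       0.02507        0.96      0.4155
  solve Keq expr → x = -5.6580e-04; check Q = 4741
Then add 0.04543 M of J.
Step 3:
                    J           L           A
  Initial      0.0705        0.96      0.4155
  Change     -0.04271    -0.01424     0.04271
  Equil       0.02779      0.9457      0.4582
  solve Keq expr → x = 0.01424; check Q = 4741

Direction: forward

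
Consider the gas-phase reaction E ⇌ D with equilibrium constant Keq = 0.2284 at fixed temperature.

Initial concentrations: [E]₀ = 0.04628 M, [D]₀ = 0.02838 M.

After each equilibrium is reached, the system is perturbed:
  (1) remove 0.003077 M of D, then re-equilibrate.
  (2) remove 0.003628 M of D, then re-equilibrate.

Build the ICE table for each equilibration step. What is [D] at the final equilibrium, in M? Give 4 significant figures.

Q₀ = 0.6132 vs Keq = 0.2284 ⇒ Q>K, reverse
Step 1:
                    E           D
  I           0.04628     0.02838
  C            0.0145     -0.0145
  E           0.06078     0.01388
  solve Keq expr → x = -0.0145; check Q = 0.2284
Then remove 0.003077 M of D.
Step 2:
                    E           D
  I           0.06078      0.0108
  C         -0.002505    0.002505
  E           0.05827     0.01331
  solve Keq expr → x = 0.002505; check Q = 0.2284
Then remove 0.003628 M of D.
Step 3:
                    E           D
  I           0.05827    0.009682
  C         -0.002953    0.002953
  E           0.05532     0.01264
  solve Keq expr → x = 0.002953; check Q = 0.2284

[D]_eq = 0.01264 M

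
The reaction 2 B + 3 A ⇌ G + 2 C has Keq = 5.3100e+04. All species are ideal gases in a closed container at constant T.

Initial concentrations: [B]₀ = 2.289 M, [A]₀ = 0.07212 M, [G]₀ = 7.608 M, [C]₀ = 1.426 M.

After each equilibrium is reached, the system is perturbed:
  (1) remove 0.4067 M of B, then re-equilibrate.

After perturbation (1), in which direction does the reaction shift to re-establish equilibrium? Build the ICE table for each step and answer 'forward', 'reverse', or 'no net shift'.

Direction: reverse

Q₀ = 7871 vs Keq = 5.3100e+04 ⇒ Q<K, forward
Step 1:
                  B         A         G         C
  init        2.289   0.07212     7.608     1.426
  Δ        -0.02219  -0.03329    0.0111   0.02219
  eq          2.267   0.03883     7.619     1.448
  solve Keq expr → x = 0.0111; check Q = 5.3100e+04
Then remove 0.4067 M of B.
Step 2:
                  B         A         G         C
  init         1.86   0.03883     7.619     1.448
  Δ         0.00356   0.00534  -0.00178  -0.00356
  eq          1.864   0.04417     7.617     1.445
  solve Keq expr → x = -0.00178; check Q = 5.3100e+04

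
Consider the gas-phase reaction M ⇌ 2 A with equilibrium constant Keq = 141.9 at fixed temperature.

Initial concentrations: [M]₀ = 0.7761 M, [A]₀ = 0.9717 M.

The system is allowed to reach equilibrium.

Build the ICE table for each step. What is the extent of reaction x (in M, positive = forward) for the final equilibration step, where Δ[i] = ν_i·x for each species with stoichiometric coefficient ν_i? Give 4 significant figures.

x = 0.7341 M

Q₀ = 1.217 vs Keq = 141.9 ⇒ Q<K, forward
Step 1:
                  M         A
  I          0.7761    0.9717
  C         -0.7341     1.468
  E         0.04196      2.44
  solve Keq expr → x = 0.7341; check Q = 141.9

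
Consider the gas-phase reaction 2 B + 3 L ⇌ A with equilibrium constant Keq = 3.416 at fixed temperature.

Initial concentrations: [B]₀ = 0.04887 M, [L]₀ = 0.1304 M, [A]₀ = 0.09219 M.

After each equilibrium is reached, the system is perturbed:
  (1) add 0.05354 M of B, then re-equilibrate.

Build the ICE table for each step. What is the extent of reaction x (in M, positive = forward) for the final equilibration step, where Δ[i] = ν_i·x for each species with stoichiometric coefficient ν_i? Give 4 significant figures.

x = 0.003261 M

Q₀ = 1.7409e+04 vs Keq = 3.416 ⇒ Q>K, reverse
Step 1:
                    B           L           A
  Initial     0.04887      0.1304     0.09219
  Change       0.1668      0.2503    -0.08342
  Equil        0.2157      0.3807    0.008768
  solve Keq expr → x = -0.08342; check Q = 3.416
Then add 0.05354 M of B.
Step 2:
                    B           L           A
  Initial      0.2693      0.3807    0.008768
  Change    -0.006523   -0.009784    0.003261
  Equil        0.2627      0.3709     0.01203
  solve Keq expr → x = 0.003261; check Q = 3.416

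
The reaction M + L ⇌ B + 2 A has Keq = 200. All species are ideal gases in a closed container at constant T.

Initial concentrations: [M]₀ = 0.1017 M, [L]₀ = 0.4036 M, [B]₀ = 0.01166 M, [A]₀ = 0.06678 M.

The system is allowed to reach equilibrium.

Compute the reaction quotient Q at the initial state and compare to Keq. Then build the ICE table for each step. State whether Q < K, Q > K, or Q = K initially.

Q₀ = 0.001267; Q < K (proceeds forward)

Q₀ = 0.001267 vs Keq = 200 ⇒ Q<K, forward
Step 1:
                  M         L         B         A
  I          0.1017    0.4036   0.01166   0.06678
  C         -0.1016   -0.1016    0.1016    0.2031
  E       1.3654e-04     0.302    0.1132    0.2699
  solve Keq expr → x = 0.1016; check Q = 200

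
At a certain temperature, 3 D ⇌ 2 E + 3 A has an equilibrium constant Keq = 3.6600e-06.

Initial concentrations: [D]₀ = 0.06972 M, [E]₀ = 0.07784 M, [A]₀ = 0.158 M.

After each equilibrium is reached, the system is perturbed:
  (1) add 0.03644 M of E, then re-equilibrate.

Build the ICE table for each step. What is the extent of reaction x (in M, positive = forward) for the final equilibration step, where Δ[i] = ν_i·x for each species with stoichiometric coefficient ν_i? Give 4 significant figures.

x = -0.008336 M

Q₀ = 0.07052 vs Keq = 3.6600e-06 ⇒ Q>K, reverse
Step 1:
                   D          E          A
  I          0.06972    0.07784      0.158
  C           0.1016   -0.06772    -0.1016
  E           0.1713    0.01012    0.05642
  solve Keq expr → x = -0.03386; check Q = 3.6600e-06
Then add 0.03644 M of E.
Step 2:
                   D          E          A
  I           0.1713    0.04656    0.05642
  C          0.02501   -0.01667   -0.02501
  E           0.1963    0.02989    0.03141
  solve Keq expr → x = -0.008336; check Q = 3.6600e-06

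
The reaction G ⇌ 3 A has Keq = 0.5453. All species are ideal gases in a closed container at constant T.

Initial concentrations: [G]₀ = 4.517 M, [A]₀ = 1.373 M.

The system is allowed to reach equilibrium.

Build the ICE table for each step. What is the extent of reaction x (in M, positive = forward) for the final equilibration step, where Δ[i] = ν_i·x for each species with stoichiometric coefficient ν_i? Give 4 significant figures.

Q₀ = 0.573 vs Keq = 0.5453 ⇒ Q>K, reverse
Step 1:
                    G           A
  Initial       4.517       1.373
  Change     0.007258    -0.02178
  Equil         4.524       1.351
  solve Keq expr → x = -0.007258; check Q = 0.5453

x = -0.007258 M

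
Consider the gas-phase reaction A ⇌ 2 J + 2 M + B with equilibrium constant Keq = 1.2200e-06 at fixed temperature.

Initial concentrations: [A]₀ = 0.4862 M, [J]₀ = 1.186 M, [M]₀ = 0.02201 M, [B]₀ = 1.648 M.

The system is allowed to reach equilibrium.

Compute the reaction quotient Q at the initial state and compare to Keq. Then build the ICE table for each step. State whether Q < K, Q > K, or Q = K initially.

Q₀ = 0.00231; Q > K (proceeds reverse)

Q₀ = 0.00231 vs Keq = 1.2200e-06 ⇒ Q>K, reverse
Step 1:
                  A         J         M         B
  Initial    0.4862     1.186   0.02201     1.648
  Change    0.01074  -0.02149  -0.02149  -0.01074
  Equil      0.4969     1.165 5.2255e-04     1.637
  solve Keq expr → x = -0.01074; check Q = 1.2200e-06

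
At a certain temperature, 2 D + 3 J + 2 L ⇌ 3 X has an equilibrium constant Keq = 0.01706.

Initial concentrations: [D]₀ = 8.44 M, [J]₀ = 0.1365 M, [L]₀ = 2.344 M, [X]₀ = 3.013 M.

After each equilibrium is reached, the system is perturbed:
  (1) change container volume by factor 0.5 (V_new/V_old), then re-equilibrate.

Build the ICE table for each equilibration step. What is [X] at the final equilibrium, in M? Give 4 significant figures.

[X]_eq = 5.279 M

Q₀ = 27.48 vs Keq = 0.01706 ⇒ Q>K, reverse
Step 1:
                   D          J          L          X
  init          8.44     0.1365      2.344      3.013
  Δ           0.5527      0.829     0.5527     -0.829
  eq           8.993     0.9655      2.897      2.184
  solve Keq expr → x = -0.2763; check Q = 0.01706
Then change container volume by factor 0.5 (V_new/V_old).
Step 2:
                   D          J          L          X
  init         17.99      1.931      5.793      4.368
  Δ          -0.6072    -0.9108    -0.6072     0.9108
  eq           17.38       1.02      5.186      5.279
  solve Keq expr → x = 0.3036; check Q = 0.01706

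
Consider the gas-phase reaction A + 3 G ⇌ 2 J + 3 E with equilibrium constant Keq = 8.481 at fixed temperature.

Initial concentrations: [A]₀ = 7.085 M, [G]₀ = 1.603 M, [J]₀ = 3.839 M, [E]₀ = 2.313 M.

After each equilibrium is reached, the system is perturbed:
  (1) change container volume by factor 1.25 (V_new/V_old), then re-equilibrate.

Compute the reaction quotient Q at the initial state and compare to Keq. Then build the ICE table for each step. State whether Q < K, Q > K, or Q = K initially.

Q₀ = 6.249 vs Keq = 8.481 ⇒ Q<K, forward
Step 1:
                  A         G         J         E
  I           7.085     1.603     3.839     2.313
  C        -0.02837   -0.0851   0.05673    0.0851
  E           7.057     1.518     3.896     2.398
  solve Keq expr → x = 0.02837; check Q = 8.481
Then change container volume by factor 1.25 (V_new/V_old).
Step 2:
                  A         G         J         E
  I           5.645     1.214     3.117     1.918
  C        -0.01635  -0.04904   0.03269   0.04904
  E           5.629     1.165     3.149     1.968
  solve Keq expr → x = 0.01635; check Q = 8.481

Q₀ = 6.249; Q < K (proceeds forward)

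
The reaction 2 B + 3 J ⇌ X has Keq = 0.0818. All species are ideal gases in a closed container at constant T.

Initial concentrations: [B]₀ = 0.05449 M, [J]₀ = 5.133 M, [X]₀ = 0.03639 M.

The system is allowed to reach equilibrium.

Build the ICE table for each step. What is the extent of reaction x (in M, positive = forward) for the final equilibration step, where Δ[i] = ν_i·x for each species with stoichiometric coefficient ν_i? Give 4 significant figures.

x = -0.001007 M

Q₀ = 0.09062 vs Keq = 0.0818 ⇒ Q>K, reverse
Step 1:
                    B           J           X
  Initial     0.05449       5.133     0.03639
  Change     0.002014    0.003021   -0.001007
  Equil        0.0565       5.136     0.03538
  solve Keq expr → x = -0.001007; check Q = 0.0818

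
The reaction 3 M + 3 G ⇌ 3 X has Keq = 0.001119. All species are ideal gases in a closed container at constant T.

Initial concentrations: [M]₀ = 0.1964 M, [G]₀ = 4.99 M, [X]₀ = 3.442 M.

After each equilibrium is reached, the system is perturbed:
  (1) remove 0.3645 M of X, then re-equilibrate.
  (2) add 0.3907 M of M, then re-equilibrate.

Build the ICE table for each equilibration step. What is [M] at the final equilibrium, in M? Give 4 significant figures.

[M]_eq = 2.177 M

Q₀ = 43.32 vs Keq = 0.001119 ⇒ Q>K, reverse
Step 1:
                  M         G         X
  I          0.1964      4.99     3.442
  C           1.922     1.922    -1.922
  E           2.118     6.912      1.52
  solve Keq expr → x = -0.6406; check Q = 0.001119
Then remove 0.3645 M of X.
Step 2:
                  M         G         X
  I           2.118     6.912     1.156
  C         -0.1901   -0.1901    0.1901
  E           1.928     6.722     1.346
  solve Keq expr → x = 0.06335; check Q = 0.001119
Then add 0.3907 M of M.
Step 3:
                  M         G         X
  I           2.319     6.722     1.346
  C         -0.1417   -0.1417    0.1417
  E           2.177      6.58     1.487
  solve Keq expr → x = 0.04724; check Q = 0.001119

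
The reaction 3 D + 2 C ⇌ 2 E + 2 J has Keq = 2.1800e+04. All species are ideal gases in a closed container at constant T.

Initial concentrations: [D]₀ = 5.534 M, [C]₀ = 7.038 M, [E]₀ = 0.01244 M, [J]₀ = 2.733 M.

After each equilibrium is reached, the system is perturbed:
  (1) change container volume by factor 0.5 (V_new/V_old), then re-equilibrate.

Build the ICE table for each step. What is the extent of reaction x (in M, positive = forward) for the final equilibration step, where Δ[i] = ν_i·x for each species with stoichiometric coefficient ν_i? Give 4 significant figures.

Q₀ = 1.3769e-07 vs Keq = 2.1800e+04 ⇒ Q<K, forward
Step 1:
                    D           C           E           J
  init          5.534       7.038     0.01244       2.733
  Δ            -5.407      -3.605       3.605       3.605
  eq           0.1269       3.433       3.617       6.338
  solve Keq expr → x = 1.802; check Q = 2.1800e+04
Then change container volume by factor 0.5 (V_new/V_old).
Step 2:
                    D           C           E           J
  init         0.2539       6.867       7.234       12.68
  Δ          -0.05072    -0.03381     0.03381     0.03381
  eq           0.2031       6.833       7.268       12.71
  solve Keq expr → x = 0.01691; check Q = 2.1800e+04

x = 0.01691 M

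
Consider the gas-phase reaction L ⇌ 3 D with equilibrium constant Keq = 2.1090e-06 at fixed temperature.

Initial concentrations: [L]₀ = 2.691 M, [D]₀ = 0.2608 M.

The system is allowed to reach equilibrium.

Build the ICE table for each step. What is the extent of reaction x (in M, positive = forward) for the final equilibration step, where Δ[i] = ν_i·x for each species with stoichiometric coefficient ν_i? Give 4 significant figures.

Q₀ = 0.006592 vs Keq = 2.1090e-06 ⇒ Q>K, reverse
Step 1:
                  L         D
  Initial     2.691    0.2608
  Change    0.08093   -0.2428
  Equil       2.772   0.01801
  solve Keq expr → x = -0.08093; check Q = 2.1090e-06

x = -0.08093 M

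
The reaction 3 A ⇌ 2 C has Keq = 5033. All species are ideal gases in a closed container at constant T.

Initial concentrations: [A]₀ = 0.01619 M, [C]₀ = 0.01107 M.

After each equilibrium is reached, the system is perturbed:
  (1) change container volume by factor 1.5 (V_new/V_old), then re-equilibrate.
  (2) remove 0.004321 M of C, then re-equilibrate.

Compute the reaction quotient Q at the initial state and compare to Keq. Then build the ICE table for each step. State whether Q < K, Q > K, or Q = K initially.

Q₀ = 28.88; Q < K (proceeds forward)

Q₀ = 28.88 vs Keq = 5033 ⇒ Q<K, forward
Step 1:
                   A          C
  Initial    0.01619    0.01107
  Change    -0.01202   0.008015
  Equil     0.004167    0.01909
  solve Keq expr → x = 0.004008; check Q = 5033
Then change container volume by factor 1.5 (V_new/V_old).
Step 2:
                   A          C
  Initial   0.002778    0.01272
  Change  3.6173e-04 -2.4115e-04
  Equil      0.00314    0.01248
  solve Keq expr → x = -1.2058e-04; check Q = 5033
Then remove 0.004321 M of C.
Step 3:
                   A          C
  Initial    0.00314   0.008161
  Change  -6.8690e-04 4.5794e-04
  Equil     0.002453   0.008619
  solve Keq expr → x = 2.2897e-04; check Q = 5033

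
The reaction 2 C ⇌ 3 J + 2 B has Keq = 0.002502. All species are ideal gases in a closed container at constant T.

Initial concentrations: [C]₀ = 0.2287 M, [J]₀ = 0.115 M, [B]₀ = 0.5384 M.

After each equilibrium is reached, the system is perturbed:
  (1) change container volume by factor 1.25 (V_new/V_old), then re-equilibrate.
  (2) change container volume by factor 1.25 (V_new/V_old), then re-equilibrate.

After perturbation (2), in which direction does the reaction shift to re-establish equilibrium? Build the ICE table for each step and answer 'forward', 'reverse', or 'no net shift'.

Direction: forward

Q₀ = 0.008429 vs Keq = 0.002502 ⇒ Q>K, reverse
Step 1:
                    C           J           B
  Initial      0.2287       0.115      0.5384
  Change      0.02099    -0.03148    -0.02099
  Equil        0.2497     0.08352      0.5174
  solve Keq expr → x = -0.01049; check Q = 0.002502
Then change container volume by factor 1.25 (V_new/V_old).
Step 2:
                    C           J           B
  Initial      0.1997     0.06682      0.4139
  Change     -0.00875     0.01312     0.00875
  Equil         0.191     0.07994      0.4227
  solve Keq expr → x = 0.004375; check Q = 0.002502
Then change container volume by factor 1.25 (V_new/V_old).
Step 3:
                    C           J           B
  Initial      0.1528     0.06395      0.3381
  Change     -0.00799     0.01199     0.00799
  Equil        0.1448     0.07594      0.3461
  solve Keq expr → x = 0.003995; check Q = 0.002502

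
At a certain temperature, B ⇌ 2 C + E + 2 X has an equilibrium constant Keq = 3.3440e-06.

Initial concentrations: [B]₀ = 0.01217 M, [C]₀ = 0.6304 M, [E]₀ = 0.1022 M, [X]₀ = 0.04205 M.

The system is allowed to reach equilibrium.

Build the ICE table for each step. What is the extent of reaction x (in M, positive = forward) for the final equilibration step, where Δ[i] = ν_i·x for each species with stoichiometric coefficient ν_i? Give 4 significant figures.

x = -0.02005 M

Q₀ = 0.005901 vs Keq = 3.3440e-06 ⇒ Q>K, reverse
Step 1:
                  B         C         E         X
  I         0.01217    0.6304    0.1022   0.04205
  C         0.02005  -0.04011  -0.02005  -0.04011
  E         0.03222    0.5903   0.08215   0.00194
  solve Keq expr → x = -0.02005; check Q = 3.3440e-06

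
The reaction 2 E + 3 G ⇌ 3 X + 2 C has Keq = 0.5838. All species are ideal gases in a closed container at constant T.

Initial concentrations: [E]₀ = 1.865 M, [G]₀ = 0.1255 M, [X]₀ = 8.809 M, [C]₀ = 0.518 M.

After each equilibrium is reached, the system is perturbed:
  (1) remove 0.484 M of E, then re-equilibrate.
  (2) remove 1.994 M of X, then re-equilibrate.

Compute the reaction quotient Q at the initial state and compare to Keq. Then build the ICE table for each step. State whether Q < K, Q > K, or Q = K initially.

Q₀ = 2.6678e+04 vs Keq = 0.5838 ⇒ Q>K, reverse
Step 1:
                    E           G           X           C
  Initial       1.865      0.1255       8.809       0.518
  Change       0.4612      0.6918     -0.6918     -0.4612
  Equil         2.326      0.8173       8.117     0.05679
  solve Keq expr → x = -0.2306; check Q = 0.5838
Then remove 0.484 M of E.
Step 2:
                    E           G           X           C
  Initial       1.842      0.8173       8.117     0.05679
  Change      0.01016     0.01525    -0.01525    -0.01016
  Equil         1.852      0.8326       8.102     0.04662
  solve Keq expr → x = -0.005082; check Q = 0.5838
Then remove 1.994 M of X.
Step 3:
                    E           G           X           C
  Initial       1.852      0.8326       6.108     0.04662
  Change     -0.01966    -0.02949     0.02949     0.01966
  Equil         1.833      0.8031       6.137     0.06628
  solve Keq expr → x = 0.009829; check Q = 0.5838

Q₀ = 2.6678e+04; Q > K (proceeds reverse)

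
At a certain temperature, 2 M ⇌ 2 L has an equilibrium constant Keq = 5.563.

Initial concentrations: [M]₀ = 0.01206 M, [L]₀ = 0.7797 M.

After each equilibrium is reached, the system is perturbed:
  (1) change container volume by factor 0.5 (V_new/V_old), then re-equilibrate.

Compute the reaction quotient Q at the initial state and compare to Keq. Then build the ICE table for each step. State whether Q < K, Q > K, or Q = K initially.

Q₀ = 4180; Q > K (proceeds reverse)

Q₀ = 4180 vs Keq = 5.563 ⇒ Q>K, reverse
Step 1:
                   M          L
  Initial    0.01206     0.7797
  Change      0.2237    -0.2237
  Equil       0.2357      0.556
  solve Keq expr → x = -0.1118; check Q = 5.563
Then change container volume by factor 0.5 (V_new/V_old).
Step 2:
                   M          L
  Initial     0.4715      1.112
  Change           0          0
  Equil       0.4715      1.112
  solve Keq expr → x = 0; check Q = 5.563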